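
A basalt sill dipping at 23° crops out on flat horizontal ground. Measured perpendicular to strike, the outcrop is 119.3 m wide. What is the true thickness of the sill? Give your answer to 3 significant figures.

True thickness t = w · sin(dip) = 119.3 × sin 23°
t = 119.3 × 0.3907 = 46.614 m

46.6 m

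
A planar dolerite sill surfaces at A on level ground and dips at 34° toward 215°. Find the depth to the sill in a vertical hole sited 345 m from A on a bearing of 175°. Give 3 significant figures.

178 m

The hole lies 40° from the dip direction, so the down-dip offset is 345 × cos 40° = 264.29 m.
Depth = down-dip offset × tan(dip) = 264.29 × tan 34° = 264.29 × 0.6745
Depth = 178.26 m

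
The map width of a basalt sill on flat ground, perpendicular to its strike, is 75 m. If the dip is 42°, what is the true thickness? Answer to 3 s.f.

True thickness t = w · sin(dip) = 75 × sin 42°
t = 75 × 0.6691 = 50.185 m

50.2 m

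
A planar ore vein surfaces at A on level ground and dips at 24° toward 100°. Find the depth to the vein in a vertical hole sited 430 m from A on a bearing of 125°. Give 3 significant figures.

The hole lies 25° from the dip direction, so the down-dip offset is 430 × cos 25° = 389.71 m.
Depth = down-dip offset × tan(dip) = 389.71 × tan 24° = 389.71 × 0.4452
Depth = 173.51 m

174 m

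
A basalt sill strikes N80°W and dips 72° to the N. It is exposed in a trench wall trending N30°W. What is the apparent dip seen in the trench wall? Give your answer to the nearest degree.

Angle between strike (N80°W) and section (N30°W): β = 50°.
tan α = tan 72° × sin 50° = 3.0777 × 0.7660 = 2.3576
apparent dip = arctan 2.3576 = 67.02°

67°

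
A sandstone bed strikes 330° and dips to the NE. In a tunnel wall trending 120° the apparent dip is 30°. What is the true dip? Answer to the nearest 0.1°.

49.1°

The section is 30° from the strike.
tan(true dip) = tan 30° / sin 30° = 1.1547
true dip = arctan 1.1547 = 49.11°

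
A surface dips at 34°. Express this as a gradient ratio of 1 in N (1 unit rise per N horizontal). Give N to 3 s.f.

1 in 1.48

1 : N means tan θ = 1/N, so N = 1/tan 34° = 1/0.6745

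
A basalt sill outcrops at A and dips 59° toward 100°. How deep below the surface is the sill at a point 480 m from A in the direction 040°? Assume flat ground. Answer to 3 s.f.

399 m

The hole lies 60° from the dip direction, so the down-dip offset is 480 × cos 60° = 240.00 m.
Depth = down-dip offset × tan(dip) = 240.00 × tan 59° = 240.00 × 1.6643
Depth = 399.43 m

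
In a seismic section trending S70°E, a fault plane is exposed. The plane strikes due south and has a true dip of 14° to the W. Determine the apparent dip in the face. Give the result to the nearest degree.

13°

The strike is due south and the section trends S70°E; the acute angle between them is β = 70°.
tan α = tan 14° × sin 70° = 0.2493 × 0.9397 = 0.2343
apparent dip = arctan 0.2343 = 13.19°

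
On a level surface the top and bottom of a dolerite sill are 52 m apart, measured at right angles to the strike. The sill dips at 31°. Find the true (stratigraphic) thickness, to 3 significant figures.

True thickness t = w · sin(dip) = 52 × sin 31°
t = 52 × 0.5150 = 26.782 m

26.8 m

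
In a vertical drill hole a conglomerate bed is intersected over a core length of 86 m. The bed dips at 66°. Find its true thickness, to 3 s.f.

35.0 m

True thickness t = h · cos(dip) = 86 × cos 66°
t = 86 × 0.4067 = 34.979 m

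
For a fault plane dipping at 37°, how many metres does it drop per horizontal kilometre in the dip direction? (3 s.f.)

754 m

drop per km = 1000 × tan 37° = 1000 × 0.7536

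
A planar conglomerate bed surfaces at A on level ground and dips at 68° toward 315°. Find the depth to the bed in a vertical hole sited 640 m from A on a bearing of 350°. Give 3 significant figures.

1300 m

The hole lies 35° from the dip direction, so the down-dip offset is 640 × cos 35° = 524.26 m.
Depth = down-dip offset × tan(dip) = 524.26 × tan 68° = 524.26 × 2.4751
Depth = 1297.58 m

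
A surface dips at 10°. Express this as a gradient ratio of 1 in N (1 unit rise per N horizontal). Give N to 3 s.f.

1 in 5.67

1 : N means tan θ = 1/N, so N = 1/tan 10° = 1/0.1763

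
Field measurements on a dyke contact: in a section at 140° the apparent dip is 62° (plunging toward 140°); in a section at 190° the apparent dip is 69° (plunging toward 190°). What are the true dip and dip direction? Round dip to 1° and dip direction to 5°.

Each apparent-dip line lies in the plane. As unit vectors (x east, y north, z up), v₁ plunges 62°→140° and v₂ plunges 69°→190°.
n = v₁ × v₂ = (-0.024, -0.337, 0.129) (taken with n_z > 0).
True dip = arccos(n_z / |n|) = arccos(0.3567) = 69.1°.
Dip direction = atan2(-0.024, -0.337) = 184° (azimuth of n's horizontal projection).

true dip 69°, dip direction 185°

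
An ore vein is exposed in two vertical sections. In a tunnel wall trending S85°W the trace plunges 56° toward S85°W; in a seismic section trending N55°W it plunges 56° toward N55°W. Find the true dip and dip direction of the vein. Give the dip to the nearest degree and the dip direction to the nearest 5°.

true dip 58°, dip direction 285°

Each apparent-dip line lies in the plane. As unit vectors (x east, y north, z up), v₁ plunges 56°→S85°W and v₂ plunges 56°→N55°W.
Cross product v₁ × v₂ gives the pole to the plane: n ∝ (-0.306, 0.082, 0.201).
True dip = arccos(n_z / |n|) = arccos(0.5354) = 57.6°.
Dip direction = azimuth of (n_x, n_y) = atan2(-0.306, 0.082) = 285°.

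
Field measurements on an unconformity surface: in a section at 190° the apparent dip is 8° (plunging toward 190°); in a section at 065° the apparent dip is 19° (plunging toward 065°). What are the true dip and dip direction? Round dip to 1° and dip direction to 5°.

Each apparent-dip line lies in the plane. As unit vectors (x east, y north, z up), v₁ plunges 8°→190° and v₂ plunges 19°→065°.
n = v₁ × v₂ = (0.373, -0.175, 0.767) (taken with n_z > 0).
True dip = arccos(n_z / |n|) = arccos(0.8808) = 28.3°.
Dip direction = azimuth of (n_x, n_y) = atan2(0.373, -0.175) = 115°.

true dip 28°, dip direction 115°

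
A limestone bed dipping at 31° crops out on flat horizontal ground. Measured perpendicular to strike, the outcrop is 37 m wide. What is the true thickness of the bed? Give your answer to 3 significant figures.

19.1 m

True thickness t = w · sin(dip) = 37 × sin 31°
t = 37 × 0.5150 = 19.056 m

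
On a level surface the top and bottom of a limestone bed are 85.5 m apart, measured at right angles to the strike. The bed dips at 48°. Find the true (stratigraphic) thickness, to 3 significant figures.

True thickness t = w · sin(dip) = 85.5 × sin 48°
t = 85.5 × 0.7431 = 63.539 m

63.5 m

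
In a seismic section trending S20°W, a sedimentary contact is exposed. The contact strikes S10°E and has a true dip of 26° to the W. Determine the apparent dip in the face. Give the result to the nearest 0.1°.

13.7°

Angle between strike (S10°E) and section (S20°W): β = 30°.
tan α = tan 26° × sin 30° = 0.4877 × 0.5000 = 0.2439
apparent dip = arctan 0.2439 = 13.71°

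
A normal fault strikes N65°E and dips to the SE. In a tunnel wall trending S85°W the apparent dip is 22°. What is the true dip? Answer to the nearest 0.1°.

β = acute angle between strike N65°E and section S85°W = 20°.
tan(true dip) = tan 22° / sin 20° = 1.1813
δ = arctan(1.1813) = 49.75°

49.8°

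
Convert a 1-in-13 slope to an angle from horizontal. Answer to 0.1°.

4.4°

tan θ = 1/13 = 0.0769
θ = arctan(0.0769) = 4.40°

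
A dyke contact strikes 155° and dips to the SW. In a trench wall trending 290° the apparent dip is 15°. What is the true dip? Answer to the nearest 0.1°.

The section is 45° from the strike.
tan δ = tan α / sin β = tan 15° / sin 45° = 0.2679 / 0.7071 = 0.3789
δ = arctan(0.3789) = 20.75°

20.8°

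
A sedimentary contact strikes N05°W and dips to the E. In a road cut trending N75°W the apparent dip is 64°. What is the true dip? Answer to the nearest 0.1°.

65.4°

The section is 70° from the strike.
tan δ = tan α / sin β = tan 64° / sin 70° = 2.0503 / 0.9397 = 2.1819
δ = arctan(2.1819) = 65.38°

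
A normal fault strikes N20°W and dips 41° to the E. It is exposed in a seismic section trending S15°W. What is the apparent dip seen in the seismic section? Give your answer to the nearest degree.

27°

Angle between strike (N20°W) and section (S15°W): β = 35°.
tan α = tan 41° × sin 35° = 0.8693 × 0.5736 = 0.4986
apparent dip = arctan 0.4986 = 26.50°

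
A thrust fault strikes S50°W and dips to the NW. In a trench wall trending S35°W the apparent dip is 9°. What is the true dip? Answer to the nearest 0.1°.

31.5°

β = acute angle between strike S50°W and section S35°W = 15°.
tan(true dip) = tan 9° / sin 15° = 0.6120
true dip = arctan 0.6120 = 31.46°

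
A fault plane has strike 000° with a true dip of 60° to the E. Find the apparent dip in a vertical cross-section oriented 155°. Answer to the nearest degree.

The strike is 000° and the section trends 155°; the acute angle between them is β = 25°.
tan α = tan 60° × sin 25° = 1.7321 × 0.4226 = 0.7320
apparent dip = arctan 0.7320 = 36.20°

36°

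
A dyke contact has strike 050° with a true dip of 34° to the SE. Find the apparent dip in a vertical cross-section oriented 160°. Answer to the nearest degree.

The section lies 70° from the strike.
tan(apparent dip) = tan 34° · sin 70° = 0.6338
apparent dip = arctan 0.6338 = 32.37°

32°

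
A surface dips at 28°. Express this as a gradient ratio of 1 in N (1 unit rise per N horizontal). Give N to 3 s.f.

1 in 1.88

1 : N means tan θ = 1/N, so N = 1/tan 28° = 1/0.5317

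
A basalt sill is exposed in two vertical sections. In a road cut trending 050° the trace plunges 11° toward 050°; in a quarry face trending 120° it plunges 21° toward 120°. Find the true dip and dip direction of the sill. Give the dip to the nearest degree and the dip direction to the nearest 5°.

The two traces are lines in the plane: v₁ = (sin 50°·cos 11°, cos 50°·cos 11°, −sin 11°), v₂ = (sin 120°·cos 21°, cos 120°·cos 21°, −sin 21°).
Cross product v₁ × v₂ gives the pole to the plane: n ∝ (0.315, -0.115, 0.861).
Dip δ = arctan(|n_h|/n_z) = arctan(0.336/0.861) = 21.3°.
Dip direction = atan2(0.315, -0.115) = 110° (azimuth of n's horizontal projection).

true dip 21°, dip direction 110°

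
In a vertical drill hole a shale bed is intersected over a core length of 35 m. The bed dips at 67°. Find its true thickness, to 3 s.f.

13.7 m

True thickness t = h · cos(dip) = 35 × cos 67°
t = 35 × 0.3907 = 13.676 m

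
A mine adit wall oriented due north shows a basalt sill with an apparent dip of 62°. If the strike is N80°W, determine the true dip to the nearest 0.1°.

62.4°

β = acute angle between strike N80°W and section due north = 80°.
tan δ = tan α / sin β = tan 62° / sin 80° = 1.8807 / 0.9848 = 1.9097
true dip = arctan 1.9097 = 62.36°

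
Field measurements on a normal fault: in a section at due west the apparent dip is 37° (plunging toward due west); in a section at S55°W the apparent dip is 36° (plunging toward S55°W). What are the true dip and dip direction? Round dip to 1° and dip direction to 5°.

Represent each trace as a vector plunging at its apparent dip toward its trend (east-north-up frame): v₁ = (-0.799, -0.000, -0.602), v₂ = (-0.663, -0.464, -0.588).
Cross product v₁ × v₂ gives the pole to the plane: n ∝ (-0.279, -0.071, 0.371).
Dip δ = arctan(|n_h|/n_z) = arctan(0.288/0.371) = 37.9°.
Dip direction = atan2(-0.279, -0.071) = 256° (azimuth of n's horizontal projection).

true dip 38°, dip direction 255°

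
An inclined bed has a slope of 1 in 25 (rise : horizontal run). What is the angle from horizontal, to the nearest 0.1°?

tan θ = 1/25 = 0.0400
θ = arctan(0.0400) = 2.29°

2.3°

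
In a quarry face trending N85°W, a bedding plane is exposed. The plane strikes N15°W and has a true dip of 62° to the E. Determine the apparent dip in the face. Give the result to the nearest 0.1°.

60.5°

The strike is N15°W and the section trends N85°W; the acute angle between them is β = 70°.
tan α = tan 62° × sin 70° = 1.8807 × 0.9397 = 1.7673
α = arctan(1.7673) = 60.50°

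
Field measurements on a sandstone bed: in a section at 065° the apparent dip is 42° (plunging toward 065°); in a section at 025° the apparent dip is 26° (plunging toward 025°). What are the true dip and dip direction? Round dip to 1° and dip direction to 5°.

true dip 44°, dip direction 085°

Represent each trace as a vector plunging at its apparent dip toward its trend (east-north-up frame): v₁ = (0.674, 0.314, -0.669), v₂ = (0.380, 0.815, -0.438).
Cross product v₁ × v₂ gives the pole to the plane: n ∝ (0.407, 0.041, 0.429).
Dip δ = arctan(|n_h|/n_z) = arctan(0.409/0.429) = 43.6°.
Dip direction = atan2(0.407, 0.041) = 84° (azimuth of n's horizontal projection).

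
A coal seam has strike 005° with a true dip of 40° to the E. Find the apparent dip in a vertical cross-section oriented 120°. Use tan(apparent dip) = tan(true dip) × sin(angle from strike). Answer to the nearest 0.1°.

The strike is 005° and the section trends 120°; the acute angle between them is β = 65°.
tan(apparent dip) = tan 40° · sin 65° = 0.7605
apparent dip = arctan 0.7605 = 37.25°

37.3°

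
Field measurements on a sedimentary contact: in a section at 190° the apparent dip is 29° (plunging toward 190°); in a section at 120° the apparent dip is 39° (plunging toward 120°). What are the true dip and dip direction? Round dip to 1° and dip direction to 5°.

true dip 41°, dip direction 140°

The two traces are lines in the plane: v₁ = (sin 190°·cos 29°, cos 190°·cos 29°, −sin 29°), v₂ = (sin 120°·cos 39°, cos 120°·cos 39°, −sin 39°).
n = v₁ × v₂ = (0.354, -0.422, 0.639) (taken with n_z > 0).
Dip δ = arctan(|n_h|/n_z) = arctan(0.551/0.639) = 40.8°.
Dip direction = atan2(0.354, -0.422) = 140° (azimuth of n's horizontal projection).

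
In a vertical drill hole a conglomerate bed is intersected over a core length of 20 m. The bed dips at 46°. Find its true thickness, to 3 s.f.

13.9 m

True thickness t = h · cos(dip) = 20 × cos 46°
t = 20 × 0.6947 = 13.893 m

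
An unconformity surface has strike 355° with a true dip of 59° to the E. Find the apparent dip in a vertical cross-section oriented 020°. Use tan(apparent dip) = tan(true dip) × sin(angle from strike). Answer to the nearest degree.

35°

The section lies 25° from the strike.
tan α = tan 59° × sin 25° = 1.6643 × 0.4226 = 0.7034
apparent dip = arctan 0.7034 = 35.12°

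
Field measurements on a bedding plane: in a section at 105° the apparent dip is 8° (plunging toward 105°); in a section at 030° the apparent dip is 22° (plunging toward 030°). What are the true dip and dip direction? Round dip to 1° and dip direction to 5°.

true dip 22°, dip direction 035°

Represent each trace as a vector plunging at its apparent dip toward its trend (east-north-up frame): v₁ = (0.957, -0.256, -0.139), v₂ = (0.464, 0.803, -0.375).
The plane normal is n = v₁ × v₂ ∝ (0.208, 0.294, 0.887).
Dip δ = arctan(|n_h|/n_z) = arctan(0.360/0.887) = 22.1°.
The horizontal component of n points toward azimuth atan2(n_x, n_y) = 35°, the dip direction.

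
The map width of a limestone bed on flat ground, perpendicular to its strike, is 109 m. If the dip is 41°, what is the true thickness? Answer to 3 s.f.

71.5 m

True thickness t = w · sin(dip) = 109 × sin 41°
t = 109 × 0.6561 = 71.510 m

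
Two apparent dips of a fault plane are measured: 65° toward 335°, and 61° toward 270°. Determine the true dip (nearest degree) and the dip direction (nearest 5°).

Represent each trace as a vector plunging at its apparent dip toward its trend (east-north-up frame): v₁ = (-0.179, 0.383, -0.906), v₂ = (-0.485, -0.000, -0.875).
Cross product v₁ × v₂ gives the pole to the plane: n ∝ (-0.335, 0.283, 0.186).
tan δ = √(n_x²+n_y²)/n_z = 0.439/0.186, so δ = 67.1°.
Dip direction = atan2(-0.335, 0.283) = 310° (azimuth of n's horizontal projection).

true dip 67°, dip direction 310°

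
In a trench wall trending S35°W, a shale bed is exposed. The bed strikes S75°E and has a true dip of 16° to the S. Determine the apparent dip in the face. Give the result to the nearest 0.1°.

15.1°

The section lies 70° from the strike.
tan(apparent dip) = tan 16° · sin 70° = 0.2695
apparent dip = arctan 0.2695 = 15.08°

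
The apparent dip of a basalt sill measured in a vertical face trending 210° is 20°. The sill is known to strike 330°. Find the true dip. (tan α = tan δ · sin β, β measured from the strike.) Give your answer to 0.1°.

22.8°

The section is 60° from the strike.
tan δ = tan α / sin β = tan 20° / sin 60° = 0.3640 / 0.8660 = 0.4203
true dip = arctan 0.4203 = 22.80°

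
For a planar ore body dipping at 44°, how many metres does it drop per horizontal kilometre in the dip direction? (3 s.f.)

drop per km = 1000 × tan 44° = 1000 × 0.9657

966 m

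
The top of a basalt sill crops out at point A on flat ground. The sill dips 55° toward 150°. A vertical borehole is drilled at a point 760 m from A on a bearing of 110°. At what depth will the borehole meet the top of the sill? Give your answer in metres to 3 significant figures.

The hole lies 40° from the dip direction, so the down-dip offset is 760 × cos 40° = 582.19 m.
Depth = down-dip offset × tan(dip) = 582.19 × tan 55° = 582.19 × 1.4281
Depth = 831.46 m

831 m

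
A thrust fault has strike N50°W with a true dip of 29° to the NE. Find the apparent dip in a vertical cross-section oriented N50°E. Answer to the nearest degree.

The section lies 80° from the strike.
tan(apparent dip) = tan 29° · sin 80° = 0.5459
α = arctan(0.5459) = 28.63°

29°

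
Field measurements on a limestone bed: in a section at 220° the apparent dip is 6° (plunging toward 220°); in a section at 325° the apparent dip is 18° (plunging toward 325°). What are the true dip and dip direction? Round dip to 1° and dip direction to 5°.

The two traces are lines in the plane: v₁ = (sin 220°·cos 6°, cos 220°·cos 6°, −sin 6°), v₂ = (sin 325°·cos 18°, cos 325°·cos 18°, −sin 18°).
The plane normal is n = v₁ × v₂ ∝ (-0.317, 0.141, 0.914).
True dip = arccos(n_z / |n|) = arccos(0.9350) = 20.8°.
Dip direction = azimuth of (n_x, n_y) = atan2(-0.317, 0.141) = 294°.

true dip 21°, dip direction 295°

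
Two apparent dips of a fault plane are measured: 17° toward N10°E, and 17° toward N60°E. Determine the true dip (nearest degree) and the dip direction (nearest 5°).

true dip 19°, dip direction 035°

The two traces are lines in the plane: v₁ = (sin 10°·cos 17°, cos 10°·cos 17°, −sin 17°), v₂ = (sin 60°·cos 17°, cos 60°·cos 17°, −sin 17°).
Cross product v₁ × v₂ gives the pole to the plane: n ∝ (0.136, 0.194, 0.701).
tan δ = √(n_x²+n_y²)/n_z = 0.236/0.701, so δ = 18.6°.
The horizontal component of n points toward azimuth atan2(n_x, n_y) = 35°, the dip direction.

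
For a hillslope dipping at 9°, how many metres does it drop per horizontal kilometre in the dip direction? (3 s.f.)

158 m

drop per km = 1000 × tan 9° = 1000 × 0.1584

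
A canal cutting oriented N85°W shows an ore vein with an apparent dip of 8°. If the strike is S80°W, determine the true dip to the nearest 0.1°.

β = acute angle between strike S80°W and section N85°W = 15°.
tan δ = tan α / sin β = tan 8° / sin 15° = 0.1405 / 0.2588 = 0.5430
true dip = arctan 0.5430 = 28.50°

28.5°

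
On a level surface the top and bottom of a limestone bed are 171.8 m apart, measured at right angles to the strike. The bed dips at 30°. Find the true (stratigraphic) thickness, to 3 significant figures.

85.9 m

True thickness t = w · sin(dip) = 171.8 × sin 30°
t = 171.8 × 0.5000 = 85.900 m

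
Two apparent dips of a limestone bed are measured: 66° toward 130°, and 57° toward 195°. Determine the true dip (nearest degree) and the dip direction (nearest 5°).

The two traces are lines in the plane: v₁ = (sin 130°·cos 66°, cos 130°·cos 66°, −sin 66°), v₂ = (sin 195°·cos 57°, cos 195°·cos 57°, −sin 57°).
Cross product v₁ × v₂ gives the pole to the plane: n ∝ (0.261, -0.390, 0.201).
tan δ = √(n_x²+n_y²)/n_z = 0.470/0.201, so δ = 66.8°.
Dip direction = atan2(0.261, -0.390) = 146° (azimuth of n's horizontal projection).

true dip 67°, dip direction 145°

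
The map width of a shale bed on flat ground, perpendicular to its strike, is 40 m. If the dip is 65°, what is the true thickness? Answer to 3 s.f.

True thickness t = w · sin(dip) = 40 × sin 65°
t = 40 × 0.9063 = 36.252 m

36.3 m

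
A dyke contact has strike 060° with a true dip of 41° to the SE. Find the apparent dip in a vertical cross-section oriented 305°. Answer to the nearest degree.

38°

The strike is 060° and the section trends 305°; the acute angle between them is β = 65°.
tan(apparent dip) = tan 41° · sin 65° = 0.7878
apparent dip = arctan 0.7878 = 38.23°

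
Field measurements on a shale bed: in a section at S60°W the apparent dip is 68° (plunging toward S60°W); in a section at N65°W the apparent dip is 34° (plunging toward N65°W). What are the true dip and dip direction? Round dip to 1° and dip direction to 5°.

The two traces are lines in the plane: v₁ = (sin 240°·cos 68°, cos 240°·cos 68°, −sin 68°), v₂ = (sin 295°·cos 34°, cos 295°·cos 34°, −sin 34°).
The plane normal is n = v₁ × v₂ ∝ (-0.430, -0.515, 0.254).
True dip = arccos(n_z / |n|) = arccos(0.3546) = 69.2°.
Dip direction = atan2(-0.430, -0.515) = 220° (azimuth of n's horizontal projection).

true dip 69°, dip direction 220°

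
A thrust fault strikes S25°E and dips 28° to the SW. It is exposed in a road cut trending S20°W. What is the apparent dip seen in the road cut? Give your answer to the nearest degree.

21°

The strike is S25°E and the section trends S20°W; the acute angle between them is β = 45°.
tan α = tan 28° × sin 45° = 0.5317 × 0.7071 = 0.3760
α = arctan(0.3760) = 20.61°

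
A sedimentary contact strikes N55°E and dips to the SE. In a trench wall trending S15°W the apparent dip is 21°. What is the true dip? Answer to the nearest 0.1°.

30.8°

β = acute angle between strike N55°E and section S15°W = 40°.
tan δ = tan α / sin β = tan 21° / sin 40° = 0.3839 / 0.6428 = 0.5972
δ = arctan(0.5972) = 30.85°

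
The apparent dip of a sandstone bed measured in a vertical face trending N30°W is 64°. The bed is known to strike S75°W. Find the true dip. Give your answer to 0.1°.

β = acute angle between strike S75°W and section N30°W = 75°.
tan δ = tan α / sin β = tan 64° / sin 75° = 2.0503 / 0.9659 = 2.1226
true dip = arctan 2.1226 = 64.77°

64.8°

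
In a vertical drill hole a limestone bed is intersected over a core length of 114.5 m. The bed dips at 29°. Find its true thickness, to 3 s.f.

True thickness t = h · cos(dip) = 114.5 × cos 29°
t = 114.5 × 0.8746 = 100.144 m

100 m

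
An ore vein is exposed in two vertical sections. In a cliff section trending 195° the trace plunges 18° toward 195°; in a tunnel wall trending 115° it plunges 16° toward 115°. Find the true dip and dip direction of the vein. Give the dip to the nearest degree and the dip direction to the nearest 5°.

true dip 22°, dip direction 160°

The two traces are lines in the plane: v₁ = (sin 195°·cos 18°, cos 195°·cos 18°, −sin 18°), v₂ = (sin 115°·cos 16°, cos 115°·cos 16°, −sin 16°).
n = v₁ × v₂ = (0.128, -0.337, 0.900) (taken with n_z > 0).
tan δ = √(n_x²+n_y²)/n_z = 0.360/0.900, so δ = 21.8°.
Dip direction = azimuth of (n_x, n_y) = atan2(0.128, -0.337) = 159°.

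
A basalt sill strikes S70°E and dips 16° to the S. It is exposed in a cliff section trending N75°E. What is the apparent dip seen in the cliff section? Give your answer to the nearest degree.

9°

Angle between strike (S70°E) and section (N75°E): β = 35°.
tan(apparent dip) = tan 16° · sin 35° = 0.1645
apparent dip = arctan 0.1645 = 9.34°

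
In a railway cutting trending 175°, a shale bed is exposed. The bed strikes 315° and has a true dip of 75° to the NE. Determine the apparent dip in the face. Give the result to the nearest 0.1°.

67.4°

The strike is 315° and the section trends 175°; the acute angle between them is β = 40°.
tan(apparent dip) = tan 75° · sin 40° = 2.3989
apparent dip = arctan 2.3989 = 67.37°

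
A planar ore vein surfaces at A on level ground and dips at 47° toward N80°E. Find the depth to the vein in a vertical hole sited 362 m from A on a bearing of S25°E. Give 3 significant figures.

100 m

The hole lies 75° from the dip direction, so the down-dip offset is 362 × cos 75° = 93.69 m.
Depth = down-dip offset × tan(dip) = 93.69 × tan 47° = 93.69 × 1.0724
Depth = 100.47 m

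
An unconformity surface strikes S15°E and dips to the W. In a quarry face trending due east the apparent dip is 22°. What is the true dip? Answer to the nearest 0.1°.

The section is 75° from the strike.
tan δ = tan α / sin β = tan 22° / sin 75° = 0.4040 / 0.9659 = 0.4183
true dip = arctan 0.4183 = 22.70°

22.7°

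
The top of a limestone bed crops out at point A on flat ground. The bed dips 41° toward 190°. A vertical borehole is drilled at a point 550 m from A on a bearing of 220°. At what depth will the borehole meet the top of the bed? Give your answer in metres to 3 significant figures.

414 m

The hole lies 30° from the dip direction, so the down-dip offset is 550 × cos 30° = 476.31 m.
Depth = down-dip offset × tan(dip) = 476.31 × tan 41° = 476.31 × 0.8693
Depth = 414.05 m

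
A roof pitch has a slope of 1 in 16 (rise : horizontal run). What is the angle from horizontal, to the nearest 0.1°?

3.6°

tan θ = 1/16 = 0.0625
θ = arctan(0.0625) = 3.58°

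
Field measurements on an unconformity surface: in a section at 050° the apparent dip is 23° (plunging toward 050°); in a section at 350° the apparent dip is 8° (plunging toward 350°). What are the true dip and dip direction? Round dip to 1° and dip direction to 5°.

The two traces are lines in the plane: v₁ = (sin 50°·cos 23°, cos 50°·cos 23°, −sin 23°), v₂ = (sin 350°·cos 8°, cos 350°·cos 8°, −sin 8°).
Cross product v₁ × v₂ gives the pole to the plane: n ∝ (0.299, 0.165, 0.789).
Dip δ = arctan(|n_h|/n_z) = arctan(0.341/0.789) = 23.4°.
Dip direction = azimuth of (n_x, n_y) = atan2(0.299, 0.165) = 61°.

true dip 23°, dip direction 060°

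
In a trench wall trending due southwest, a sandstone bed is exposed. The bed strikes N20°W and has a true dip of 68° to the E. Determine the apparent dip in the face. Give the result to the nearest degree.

66°

Angle between strike (N20°W) and section (due southwest): β = 65°.
tan(apparent dip) = tan 68° · sin 65° = 2.2432
apparent dip = arctan 2.2432 = 65.97°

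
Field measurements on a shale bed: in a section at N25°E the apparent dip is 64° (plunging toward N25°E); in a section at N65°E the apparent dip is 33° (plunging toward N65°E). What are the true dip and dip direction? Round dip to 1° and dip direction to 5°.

true dip 68°, dip direction 350°

Each apparent-dip line lies in the plane. As unit vectors (x east, y north, z up), v₁ plunges 64°→N25°E and v₂ plunges 33°→N65°E.
Cross product v₁ × v₂ gives the pole to the plane: n ∝ (-0.102, 0.582, 0.236).
Dip δ = arctan(|n_h|/n_z) = arctan(0.591/0.236) = 68.2°.
Dip direction = azimuth of (n_x, n_y) = atan2(-0.102, 0.582) = 350°.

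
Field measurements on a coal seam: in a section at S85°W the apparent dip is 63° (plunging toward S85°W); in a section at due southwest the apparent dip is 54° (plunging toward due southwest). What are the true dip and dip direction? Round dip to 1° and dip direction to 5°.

The two traces are lines in the plane: v₁ = (sin 265°·cos 63°, cos 265°·cos 63°, −sin 63°), v₂ = (sin 225°·cos 54°, cos 225°·cos 54°, −sin 54°).
n = v₁ × v₂ = (-0.338, 0.004, 0.172) (taken with n_z > 0).
True dip = arccos(n_z / |n|) = arccos(0.4522) = 63.1°.
Dip direction = atan2(-0.338, 0.004) = 271° (azimuth of n's horizontal projection).

true dip 63°, dip direction 270°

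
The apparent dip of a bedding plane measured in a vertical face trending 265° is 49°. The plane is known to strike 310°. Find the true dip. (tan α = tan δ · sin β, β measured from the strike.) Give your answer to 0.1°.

The section is 45° from the strike.
tan δ = tan α / sin β = tan 49° / sin 45° = 1.1504 / 0.7071 = 1.6269
true dip = arctan 1.6269 = 58.42°

58.4°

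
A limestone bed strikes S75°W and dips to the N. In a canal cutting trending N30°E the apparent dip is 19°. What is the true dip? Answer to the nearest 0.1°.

26.0°

The section is 45° from the strike.
tan(true dip) = tan 19° / sin 45° = 0.4870
true dip = arctan 0.4870 = 25.96°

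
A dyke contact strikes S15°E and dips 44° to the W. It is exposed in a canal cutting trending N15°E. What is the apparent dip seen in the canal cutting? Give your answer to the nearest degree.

The section lies 30° from the strike.
tan α = tan 44° × sin 30° = 0.9657 × 0.5000 = 0.4828
α = arctan(0.4828) = 25.77°

26°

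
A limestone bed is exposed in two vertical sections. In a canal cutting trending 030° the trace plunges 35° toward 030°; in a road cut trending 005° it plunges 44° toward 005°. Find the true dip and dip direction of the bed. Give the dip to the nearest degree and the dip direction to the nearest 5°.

true dip 46°, dip direction 340°

Represent each trace as a vector plunging at its apparent dip toward its trend (east-north-up frame): v₁ = (0.410, 0.709, -0.574), v₂ = (0.063, 0.717, -0.695).
Cross product v₁ × v₂ gives the pole to the plane: n ∝ (-0.082, 0.249, 0.249).
tan δ = √(n_x²+n_y²)/n_z = 0.262/0.249, so δ = 46.4°.
Dip direction = azimuth of (n_x, n_y) = atan2(-0.082, 0.249) = 342°.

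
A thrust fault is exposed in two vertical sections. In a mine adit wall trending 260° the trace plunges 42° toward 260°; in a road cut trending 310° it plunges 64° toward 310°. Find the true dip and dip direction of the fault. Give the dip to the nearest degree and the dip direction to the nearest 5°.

true dip 65°, dip direction 325°

The two traces are lines in the plane: v₁ = (sin 260°·cos 42°, cos 260°·cos 42°, −sin 42°), v₂ = (sin 310°·cos 64°, cos 310°·cos 64°, −sin 64°).
The plane normal is n = v₁ × v₂ ∝ (-0.305, 0.433, 0.250).
Dip δ = arctan(|n_h|/n_z) = arctan(0.529/0.250) = 64.8°.
Dip direction = atan2(-0.305, 0.433) = 325° (azimuth of n's horizontal projection).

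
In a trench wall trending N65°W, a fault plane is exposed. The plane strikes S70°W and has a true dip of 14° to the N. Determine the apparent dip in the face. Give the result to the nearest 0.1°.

The strike is S70°W and the section trends N65°W; the acute angle between them is β = 45°.
tan α = tan 14° × sin 45° = 0.2493 × 0.7071 = 0.1763
α = arctan(0.1763) = 10.00°

10.0°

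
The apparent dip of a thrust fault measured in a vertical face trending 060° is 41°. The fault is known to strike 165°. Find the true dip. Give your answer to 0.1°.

42.0°

The section is 75° from the strike.
tan δ = tan α / sin β = tan 41° / sin 75° = 0.8693 / 0.9659 = 0.9000
δ = arctan(0.9000) = 41.99°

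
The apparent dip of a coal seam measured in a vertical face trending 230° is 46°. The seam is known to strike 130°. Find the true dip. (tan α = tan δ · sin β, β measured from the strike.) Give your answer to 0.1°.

The section is 80° from the strike.
tan δ = tan α / sin β = tan 46° / sin 80° = 1.0355 / 0.9848 = 1.0515
δ = arctan(1.0515) = 46.44°

46.4°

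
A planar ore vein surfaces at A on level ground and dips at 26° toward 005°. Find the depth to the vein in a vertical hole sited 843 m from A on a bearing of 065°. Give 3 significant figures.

The hole lies 60° from the dip direction, so the down-dip offset is 843 × cos 60° = 421.50 m.
Depth = down-dip offset × tan(dip) = 421.50 × tan 26° = 421.50 × 0.4877
Depth = 205.58 m

206 m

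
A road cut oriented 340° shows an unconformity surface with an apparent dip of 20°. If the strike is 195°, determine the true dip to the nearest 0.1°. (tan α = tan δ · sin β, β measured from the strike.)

32.4°

The section is 35° from the strike.
tan(true dip) = tan 20° / sin 35° = 0.6346
δ = arctan(0.6346) = 32.40°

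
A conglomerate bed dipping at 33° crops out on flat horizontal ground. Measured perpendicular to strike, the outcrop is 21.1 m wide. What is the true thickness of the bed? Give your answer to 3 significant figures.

11.5 m

True thickness t = w · sin(dip) = 21.1 × sin 33°
t = 21.1 × 0.5446 = 11.492 m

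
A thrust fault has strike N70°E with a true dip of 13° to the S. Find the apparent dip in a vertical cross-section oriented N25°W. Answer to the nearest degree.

13°

Angle between strike (N70°E) and section (N25°W): β = 85°.
tan α = tan 13° × sin 85° = 0.2309 × 0.9962 = 0.2300
apparent dip = arctan 0.2300 = 12.95°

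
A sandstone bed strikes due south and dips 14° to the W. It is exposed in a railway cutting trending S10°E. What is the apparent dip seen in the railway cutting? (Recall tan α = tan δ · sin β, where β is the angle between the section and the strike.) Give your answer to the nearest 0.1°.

The section lies 10° from the strike.
tan(apparent dip) = tan 14° · sin 10° = 0.0433
apparent dip = arctan 0.0433 = 2.48°

2.5°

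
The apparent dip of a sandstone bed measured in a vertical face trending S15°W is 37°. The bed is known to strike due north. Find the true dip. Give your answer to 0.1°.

β = acute angle between strike due north and section S15°W = 15°.
tan δ = tan α / sin β = tan 37° / sin 15° = 0.7536 / 0.2588 = 2.9115
true dip = arctan 2.9115 = 71.04°

71.0°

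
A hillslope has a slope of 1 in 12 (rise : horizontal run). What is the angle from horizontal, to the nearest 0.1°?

tan θ = 1/12 = 0.0833
θ = arctan(0.0833) = 4.76°

4.8°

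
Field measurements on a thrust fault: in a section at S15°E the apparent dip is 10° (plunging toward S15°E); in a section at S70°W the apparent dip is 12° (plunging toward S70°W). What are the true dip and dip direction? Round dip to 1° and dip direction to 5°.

true dip 15°, dip direction 215°

Each apparent-dip line lies in the plane. As unit vectors (x east, y north, z up), v₁ plunges 10°→S15°E and v₂ plunges 12°→S70°W.
The plane normal is n = v₁ × v₂ ∝ (-0.140, -0.213, 0.960).
Dip δ = arctan(|n_h|/n_z) = arctan(0.254/0.960) = 14.8°.
Dip direction = atan2(-0.140, -0.213) = 213° (azimuth of n's horizontal projection).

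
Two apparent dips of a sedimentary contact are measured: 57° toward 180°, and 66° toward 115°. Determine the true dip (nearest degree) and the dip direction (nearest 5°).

The two traces are lines in the plane: v₁ = (sin 180°·cos 57°, cos 180°·cos 57°, −sin 57°), v₂ = (sin 115°·cos 66°, cos 115°·cos 66°, −sin 66°).
Cross product v₁ × v₂ gives the pole to the plane: n ∝ (0.353, -0.309, 0.201).
tan δ = √(n_x²+n_y²)/n_z = 0.470/0.201, so δ = 66.8°.
Dip direction = azimuth of (n_x, n_y) = atan2(0.353, -0.309) = 131°.

true dip 67°, dip direction 130°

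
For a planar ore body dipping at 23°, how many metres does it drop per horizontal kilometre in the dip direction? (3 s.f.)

drop per km = 1000 × tan 23° = 1000 × 0.4245

424 m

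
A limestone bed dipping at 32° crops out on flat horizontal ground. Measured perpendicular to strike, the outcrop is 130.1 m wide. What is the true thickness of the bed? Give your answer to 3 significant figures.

68.9 m

True thickness t = w · sin(dip) = 130.1 × sin 32°
t = 130.1 × 0.5299 = 68.942 m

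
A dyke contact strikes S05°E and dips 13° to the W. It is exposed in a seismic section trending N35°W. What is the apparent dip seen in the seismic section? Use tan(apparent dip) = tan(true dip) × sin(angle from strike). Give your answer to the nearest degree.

7°

The section lies 30° from the strike.
tan(apparent dip) = tan 13° · sin 30° = 0.1154
apparent dip = arctan 0.1154 = 6.58°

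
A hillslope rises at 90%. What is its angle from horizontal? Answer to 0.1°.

tan θ = 90/100 = 0.9000
θ = arctan(0.9000) = 41.99°

42.0°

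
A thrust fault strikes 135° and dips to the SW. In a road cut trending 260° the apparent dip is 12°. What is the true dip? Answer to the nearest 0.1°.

β = acute angle between strike 135° and section 260° = 55°.
tan δ = tan α / sin β = tan 12° / sin 55° = 0.2126 / 0.8192 = 0.2595
true dip = arctan 0.2595 = 14.55°

14.5°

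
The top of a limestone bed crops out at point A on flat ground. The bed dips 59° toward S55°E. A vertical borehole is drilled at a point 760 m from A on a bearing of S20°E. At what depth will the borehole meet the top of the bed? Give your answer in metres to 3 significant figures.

1040 m

The hole lies 35° from the dip direction, so the down-dip offset is 760 × cos 35° = 622.56 m.
Depth = down-dip offset × tan(dip) = 622.56 × tan 59° = 622.56 × 1.6643
Depth = 1036.11 m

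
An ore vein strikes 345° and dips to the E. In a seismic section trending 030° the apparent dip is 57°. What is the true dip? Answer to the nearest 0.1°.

65.3°

β = acute angle between strike 345° and section 030° = 45°.
tan δ = tan α / sin β = tan 57° / sin 45° = 1.5399 / 0.7071 = 2.1777
true dip = arctan 2.1777 = 65.34°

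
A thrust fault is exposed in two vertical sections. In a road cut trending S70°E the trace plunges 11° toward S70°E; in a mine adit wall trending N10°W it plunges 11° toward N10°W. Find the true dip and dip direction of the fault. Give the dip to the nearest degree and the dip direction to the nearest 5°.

true dip 21°, dip direction 050°

The two traces are lines in the plane: v₁ = (sin 110°·cos 11°, cos 110°·cos 11°, −sin 11°), v₂ = (sin 350°·cos 11°, cos 350°·cos 11°, −sin 11°).
The plane normal is n = v₁ × v₂ ∝ (0.249, 0.209, 0.834).
tan δ = √(n_x²+n_y²)/n_z = 0.324/0.834, so δ = 21.2°.
Dip direction = atan2(0.249, 0.209) = 50° (azimuth of n's horizontal projection).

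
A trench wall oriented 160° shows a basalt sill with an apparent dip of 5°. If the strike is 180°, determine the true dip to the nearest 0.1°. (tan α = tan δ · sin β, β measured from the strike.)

β = acute angle between strike 180° and section 160° = 20°.
tan δ = tan α / sin β = tan 5° / sin 20° = 0.0875 / 0.3420 = 0.2558
true dip = arctan 0.2558 = 14.35°

14.3°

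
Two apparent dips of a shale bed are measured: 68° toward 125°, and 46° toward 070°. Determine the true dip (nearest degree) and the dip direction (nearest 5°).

true dip 68°, dip direction 135°

Represent each trace as a vector plunging at its apparent dip toward its trend (east-north-up frame): v₁ = (0.307, -0.215, -0.927), v₂ = (0.653, 0.238, -0.719).
Cross product v₁ × v₂ gives the pole to the plane: n ∝ (0.375, -0.384, 0.213).
Dip δ = arctan(|n_h|/n_z) = arctan(0.537/0.213) = 68.3°.
Dip direction = azimuth of (n_x, n_y) = atan2(0.375, -0.384) = 136°.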